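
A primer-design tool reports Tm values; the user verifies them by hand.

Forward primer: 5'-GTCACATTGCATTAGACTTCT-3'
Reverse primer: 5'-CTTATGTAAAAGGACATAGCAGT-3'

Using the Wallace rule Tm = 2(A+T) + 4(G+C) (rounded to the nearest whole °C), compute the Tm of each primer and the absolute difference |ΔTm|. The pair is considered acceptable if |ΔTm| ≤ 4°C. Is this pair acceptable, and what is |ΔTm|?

|ΔTm| = 4°C; the pair is acceptable.

Forward: A=5 T=8 G=3 C=5 → Tm = 2·13 + 4·8 = 58°C.
Reverse: A=9 T=6 G=5 C=3 → Tm = 2·15 + 4·8 = 62°C.
|ΔTm| = |58 − 62| = 4°C, ≤ 4°C.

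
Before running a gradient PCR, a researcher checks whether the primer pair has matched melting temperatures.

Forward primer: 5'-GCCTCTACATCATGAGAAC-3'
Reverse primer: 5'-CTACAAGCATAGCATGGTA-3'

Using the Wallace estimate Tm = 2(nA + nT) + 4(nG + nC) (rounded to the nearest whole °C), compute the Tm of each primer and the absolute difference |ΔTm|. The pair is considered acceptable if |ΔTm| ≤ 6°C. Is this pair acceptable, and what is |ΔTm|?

|ΔTm| = 2°C; the pair is acceptable.

Forward: A=6 T=4 G=3 C=6 → Tm = 2·10 + 4·9 = 56°C.
Reverse: A=7 T=4 G=4 C=4 → Tm = 2·11 + 4·8 = 54°C.
|ΔTm| = |56 − 54| = 2°C, ≤ 6°C.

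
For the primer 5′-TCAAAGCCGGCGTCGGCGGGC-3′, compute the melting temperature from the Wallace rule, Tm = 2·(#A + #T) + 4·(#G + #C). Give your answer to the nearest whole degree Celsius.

Base counts: A=3, T=2, G=9, C=7 (length 21).
Tm = 2·(3+2) + 4·(9+7) = 2·5 + 4·16 = 10 + 64 = 74°C.

74°C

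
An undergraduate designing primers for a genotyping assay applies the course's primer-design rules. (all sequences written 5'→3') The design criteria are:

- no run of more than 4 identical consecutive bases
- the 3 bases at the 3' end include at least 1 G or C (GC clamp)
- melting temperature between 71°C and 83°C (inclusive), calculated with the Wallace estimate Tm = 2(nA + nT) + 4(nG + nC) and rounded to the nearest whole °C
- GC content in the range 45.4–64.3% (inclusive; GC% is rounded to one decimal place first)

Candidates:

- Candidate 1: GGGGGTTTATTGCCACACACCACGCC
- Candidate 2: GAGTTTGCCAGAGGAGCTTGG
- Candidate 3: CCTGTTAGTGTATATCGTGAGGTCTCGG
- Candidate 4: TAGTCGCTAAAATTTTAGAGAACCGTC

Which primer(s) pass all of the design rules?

None of the candidates satisfy all criteria.

Candidate 1 (26 nt, A=5 T=5 G=7 C=9): longest run = 5, exceeds 4 ✗; 3' end GCC has 3 G/C ✓; Tm = 2·10 + 4·16 = 84°C, outside 71–83°C ✗; GC 16/26 = 61.5% ✓ — fails.
Candidate 2 (21 nt, A=4 T=5 G=9 C=3): longest run = 3 ✓; 3' end TGG has 2 G/C ✓; Tm = 2·9 + 4·12 = 66°C, outside 71–83°C ✗; GC 12/21 = 57.1% ✓ — fails.
Candidate 3 (28 nt, A=4 T=10 G=9 C=5): longest run = 2 ✓; 3' end CGG has 3 G/C ✓; Tm = 2·14 + 4·14 = 84°C, outside 71–83°C ✗; GC 14/28 = 50.0% ✓ — fails.
Candidate 4 (27 nt, A=9 T=8 G=5 C=5): longest run = 4 ✓; 3' end GTC has 2 G/C ✓; Tm = 2·17 + 4·10 = 74°C ✓; GC 10/27 = 37.0%, outside 45.4–64.3% ✗ — fails.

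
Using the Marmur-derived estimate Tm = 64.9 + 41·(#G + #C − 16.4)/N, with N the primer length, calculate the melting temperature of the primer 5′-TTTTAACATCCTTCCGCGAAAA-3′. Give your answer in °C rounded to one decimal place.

Base counts: A=7, T=7, G=2, C=6; G+C = 8, N = 22.
Tm = 64.9 + 41·(8 − 16.4)/22 = 64.9 + -344.40/22 = 49.2°C.

49.2°C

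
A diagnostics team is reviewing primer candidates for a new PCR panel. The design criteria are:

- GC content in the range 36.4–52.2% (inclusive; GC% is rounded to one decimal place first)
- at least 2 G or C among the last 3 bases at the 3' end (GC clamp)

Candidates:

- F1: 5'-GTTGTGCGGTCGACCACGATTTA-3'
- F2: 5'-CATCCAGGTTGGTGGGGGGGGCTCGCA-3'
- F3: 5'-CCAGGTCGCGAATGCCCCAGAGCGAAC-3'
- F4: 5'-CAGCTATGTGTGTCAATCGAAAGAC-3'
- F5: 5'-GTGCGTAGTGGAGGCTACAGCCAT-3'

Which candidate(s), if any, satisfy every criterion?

F1 (23 nt, A=4 T=7 G=7 C=5): GC 12/23 = 52.2% ✓; 3' end TTA has 0 G/C, need ≥2 ✗ — fails.
F2 (27 nt, A=3 T=5 G=13 C=6): GC 19/27 = 70.4%, outside 36.4–52.2% ✗; 3' end GCA has 2 G/C ✓ — fails.
F3 (27 nt, A=7 T=2 G=8 C=10): GC 18/27 = 66.7%, outside 36.4–52.2% ✗; 3' end AAC has 1 G/C, need ≥2 ✗ — fails.
F4 (25 nt, A=8 T=6 G=6 C=5): GC 11/25 = 44.0% ✓; 3' end GAC has 2 G/C ✓ — passes.
F5 (24 nt, A=5 T=5 G=9 C=5): GC 14/24 = 58.3%, outside 36.4–52.2% ✗; 3' end CAT has 1 G/C, need ≥2 ✗ — fails.

F4 only.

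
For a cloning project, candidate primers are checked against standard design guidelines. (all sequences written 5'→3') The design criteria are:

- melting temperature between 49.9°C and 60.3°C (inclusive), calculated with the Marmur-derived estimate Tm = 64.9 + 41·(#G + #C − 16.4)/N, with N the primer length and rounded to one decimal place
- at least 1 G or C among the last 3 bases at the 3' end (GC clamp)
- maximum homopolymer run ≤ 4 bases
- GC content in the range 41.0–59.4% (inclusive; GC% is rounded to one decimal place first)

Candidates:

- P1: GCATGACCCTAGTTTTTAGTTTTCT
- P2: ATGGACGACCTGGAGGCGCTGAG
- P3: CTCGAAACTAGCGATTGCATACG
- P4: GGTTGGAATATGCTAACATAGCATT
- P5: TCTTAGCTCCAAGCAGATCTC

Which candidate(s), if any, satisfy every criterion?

P1 (25 nt, A=4 T=12 G=4 C=5): Tm = 64.9 + 41·(9 − 16.4)/25 = 52.8°C ✓; 3' end TCT has 1 G/C ✓; longest run = 5, exceeds 4 ✗; GC 9/25 = 36.0%, outside 41.0–59.4% ✗ — fails.
P2 (23 nt, A=5 T=3 G=10 C=5): Tm = 64.9 + 41·(15 − 16.4)/23 = 62.4°C, outside 49.9–60.3°C ✗; 3' end GAG has 2 G/C ✓; longest run = 2 ✓; GC 15/23 = 65.2%, outside 41.0–59.4% ✗ — fails.
P3 (23 nt, A=7 T=5 G=5 C=6): Tm = 64.9 + 41·(11 − 16.4)/23 = 55.3°C ✓; 3' end ACG has 2 G/C ✓; longest run = 3 ✓; GC 11/23 = 47.8% ✓ — passes.
P4 (25 nt, A=8 T=8 G=6 C=3): Tm = 64.9 + 41·(9 − 16.4)/25 = 52.8°C ✓; 3' end ATT has 0 G/C, need ≥1 ✗; longest run = 2 ✓; GC 9/25 = 36.0%, outside 41.0–59.4% ✗ — fails.
P5 (21 nt, A=5 T=6 G=3 C=7): Tm = 64.9 + 41·(10 − 16.4)/21 = 52.4°C ✓; 3' end CTC has 2 G/C ✓; longest run = 2 ✓; GC 10/21 = 47.6% ✓ — passes.

P3 and P5.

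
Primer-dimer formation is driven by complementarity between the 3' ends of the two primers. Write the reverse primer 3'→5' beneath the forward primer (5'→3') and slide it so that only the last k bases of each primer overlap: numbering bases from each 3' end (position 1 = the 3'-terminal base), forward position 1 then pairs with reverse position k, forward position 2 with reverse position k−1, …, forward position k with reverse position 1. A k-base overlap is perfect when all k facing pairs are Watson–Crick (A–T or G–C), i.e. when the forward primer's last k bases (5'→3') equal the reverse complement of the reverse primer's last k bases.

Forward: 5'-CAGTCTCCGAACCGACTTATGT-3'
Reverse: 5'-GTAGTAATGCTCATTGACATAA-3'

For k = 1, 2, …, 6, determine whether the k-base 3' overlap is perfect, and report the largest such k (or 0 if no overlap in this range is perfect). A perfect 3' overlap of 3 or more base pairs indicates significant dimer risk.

Last 6 bases (5'→3') — forward …TTATGT, reverse …ACATAA.
Reverse complement of the reverse primer's last 6 bases: TTATGT; its first k bases are the reverse complement of the reverse primer's last k bases, so a perfect k-base overlap needs the forward primer's last k bases to equal them.
Comparing (forward last k vs required): k=1: T vs T ✓; k=2: GT vs TT ✗; k=3: TGT vs TTA ✗; k=4: ATGT vs TTAT ✗; k=5: TATGT vs TTATG ✗; k=6: TTATGT vs TTATGT ✓.
Perfect overlaps at k = 1, 6; the largest is 6.

Longest perfect overlap: 6 complementary base pairs; significant dimer risk (threshold 3).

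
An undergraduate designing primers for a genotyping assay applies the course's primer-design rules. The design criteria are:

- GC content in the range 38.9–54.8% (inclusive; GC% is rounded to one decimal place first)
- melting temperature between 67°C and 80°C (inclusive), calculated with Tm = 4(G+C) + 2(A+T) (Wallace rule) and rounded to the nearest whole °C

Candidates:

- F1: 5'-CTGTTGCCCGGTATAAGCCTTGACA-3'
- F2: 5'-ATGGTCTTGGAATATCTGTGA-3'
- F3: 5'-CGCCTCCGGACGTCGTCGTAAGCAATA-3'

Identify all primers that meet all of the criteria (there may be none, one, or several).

F1 only.

F1 (25 nt, A=5 T=7 G=6 C=7): GC 13/25 = 52.0% ✓; Tm = 2·12 + 4·13 = 76°C ✓ — passes.
F2 (21 nt, A=5 T=8 G=6 C=2): GC 8/21 = 38.1%, outside 38.9–54.8% ✗; Tm = 2·13 + 4·8 = 58°C, outside 67–80°C ✗ — fails.
F3 (27 nt, A=6 T=5 G=7 C=9): GC 16/27 = 59.3%, outside 38.9–54.8% ✗; Tm = 2·11 + 4·16 = 86°C, outside 67–80°C ✗ — fails.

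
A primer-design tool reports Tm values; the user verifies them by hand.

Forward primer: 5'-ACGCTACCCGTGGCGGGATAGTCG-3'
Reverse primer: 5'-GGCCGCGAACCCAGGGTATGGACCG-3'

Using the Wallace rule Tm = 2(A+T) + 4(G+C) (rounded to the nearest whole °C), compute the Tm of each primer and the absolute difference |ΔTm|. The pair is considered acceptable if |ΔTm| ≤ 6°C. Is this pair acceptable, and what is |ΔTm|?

|ΔTm| = 6°C; the pair is acceptable.

Forward: A=4 T=4 G=9 C=7 → Tm = 2·8 + 4·16 = 80°C.
Reverse: A=5 T=2 G=10 C=8 → Tm = 2·7 + 4·18 = 86°C.
|ΔTm| = |80 − 86| = 6°C, ≤ 6°C.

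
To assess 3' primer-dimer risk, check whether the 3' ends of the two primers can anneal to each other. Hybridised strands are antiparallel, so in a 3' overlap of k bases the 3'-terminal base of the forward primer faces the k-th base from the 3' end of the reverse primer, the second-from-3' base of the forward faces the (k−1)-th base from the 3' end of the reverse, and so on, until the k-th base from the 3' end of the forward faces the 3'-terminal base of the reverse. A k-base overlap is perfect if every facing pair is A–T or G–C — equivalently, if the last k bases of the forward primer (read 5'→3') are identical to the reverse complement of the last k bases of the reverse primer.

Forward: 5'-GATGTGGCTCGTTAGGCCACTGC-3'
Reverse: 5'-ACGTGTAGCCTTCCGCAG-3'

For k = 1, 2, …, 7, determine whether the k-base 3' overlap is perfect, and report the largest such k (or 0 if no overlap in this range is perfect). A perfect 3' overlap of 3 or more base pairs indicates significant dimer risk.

Longest perfect overlap: 4 complementary base pairs; significant dimer risk (threshold 3).

Last 7 bases (5'→3') — forward …CCACTGC, reverse …TCCGCAG.
Reverse complement of the reverse primer's last 7 bases: CTGCGGA; its first k bases are the reverse complement of the reverse primer's last k bases, so a perfect k-base overlap needs the forward primer's last k bases to equal them.
Comparing (forward last k vs required): k=1: C vs C ✓; k=2: GC vs CT ✗; k=3: TGC vs CTG ✗; k=4: CTGC vs CTGC ✓; k=5: ACTGC vs CTGCG ✗; k=6: CACTGC vs CTGCGG ✗; k=7: CCACTGC vs CTGCGGA ✗.
Perfect overlaps at k = 1, 4; the largest is 4.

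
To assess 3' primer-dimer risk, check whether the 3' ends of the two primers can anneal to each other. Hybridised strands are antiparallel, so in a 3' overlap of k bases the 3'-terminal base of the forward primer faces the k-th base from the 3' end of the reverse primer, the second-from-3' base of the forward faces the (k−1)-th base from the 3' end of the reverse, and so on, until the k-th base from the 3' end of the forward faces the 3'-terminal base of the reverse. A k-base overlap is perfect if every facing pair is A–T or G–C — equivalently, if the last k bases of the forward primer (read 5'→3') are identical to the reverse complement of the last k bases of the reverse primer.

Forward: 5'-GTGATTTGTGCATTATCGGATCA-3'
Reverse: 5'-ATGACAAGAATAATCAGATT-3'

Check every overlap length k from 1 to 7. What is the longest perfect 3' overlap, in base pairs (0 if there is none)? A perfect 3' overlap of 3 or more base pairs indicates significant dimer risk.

Last 7 bases (5'→3') — forward …CGGATCA, reverse …TCAGATT.
Reverse complement of the reverse primer's last 7 bases: AATCTGA; its first k bases are the reverse complement of the reverse primer's last k bases, so a perfect k-base overlap needs the forward primer's last k bases to equal them.
Comparing (forward last k vs required): k=1: A vs A ✓; k=2: CA vs AA ✗; k=3: TCA vs AAT ✗; k=4: ATCA vs AATC ✗; k=5: GATCA vs AATCT ✗; k=6: GGATCA vs AATCTG ✗; k=7: CGGATCA vs AATCTGA ✗.
Only k = 1 is perfect, so the longest perfect 3' overlap is 1.

Longest perfect overlap: 1 complementary base pair; below the dimer-risk threshold (threshold 3).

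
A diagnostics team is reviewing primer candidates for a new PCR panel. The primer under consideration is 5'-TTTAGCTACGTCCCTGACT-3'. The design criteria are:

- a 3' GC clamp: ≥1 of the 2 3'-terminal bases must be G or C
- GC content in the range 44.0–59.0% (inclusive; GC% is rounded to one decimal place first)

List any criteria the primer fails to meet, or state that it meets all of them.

Base counts: A=3, T=7, G=3, C=6 (length 19).
GC clamp: 3' end CT has 1 G/C ✓
GC content: GC 9/19 = 47.4% ✓

Meets all criteria.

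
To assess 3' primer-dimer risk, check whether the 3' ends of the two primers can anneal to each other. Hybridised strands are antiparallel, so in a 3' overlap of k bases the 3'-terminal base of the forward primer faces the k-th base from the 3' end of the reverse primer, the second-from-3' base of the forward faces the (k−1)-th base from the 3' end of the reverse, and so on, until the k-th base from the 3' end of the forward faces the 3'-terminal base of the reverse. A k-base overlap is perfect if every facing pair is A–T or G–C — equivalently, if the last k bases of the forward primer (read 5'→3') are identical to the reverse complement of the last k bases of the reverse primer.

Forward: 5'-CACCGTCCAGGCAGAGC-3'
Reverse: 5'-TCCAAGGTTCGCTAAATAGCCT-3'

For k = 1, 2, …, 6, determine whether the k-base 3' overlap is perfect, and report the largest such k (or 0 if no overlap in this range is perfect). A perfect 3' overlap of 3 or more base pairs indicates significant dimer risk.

Last 6 bases (5'→3') — forward …CAGAGC, reverse …TAGCCT.
Reverse complement of the reverse primer's last 6 bases: AGGCTA; its first k bases are the reverse complement of the reverse primer's last k bases, so a perfect k-base overlap needs the forward primer's last k bases to equal them.
Comparing (forward last k vs required): k=1: C vs A ✗; k=2: GC vs AG ✗; k=3: AGC vs AGG ✗; k=4: GAGC vs AGGC ✗; k=5: AGAGC vs AGGCT ✗; k=6: CAGAGC vs AGGCTA ✗.
No overlap length from 1 to 6 is perfect, so the longest perfect 3' overlap is 0.

Longest perfect overlap: 0 complementary base pairs; below the dimer-risk threshold (threshold 3).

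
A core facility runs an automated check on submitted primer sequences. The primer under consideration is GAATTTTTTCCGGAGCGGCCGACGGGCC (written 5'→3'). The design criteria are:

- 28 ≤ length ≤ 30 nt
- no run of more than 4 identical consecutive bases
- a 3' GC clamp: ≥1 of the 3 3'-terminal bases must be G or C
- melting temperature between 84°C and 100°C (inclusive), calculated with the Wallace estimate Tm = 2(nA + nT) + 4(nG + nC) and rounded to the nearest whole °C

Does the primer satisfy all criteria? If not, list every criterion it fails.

Fails: homopolymer run.

Base counts: A=4, T=6, G=10, C=8 (length 28).
length: length 28 ✓
homopolymer run: longest run = 6, exceeds 4 ✗
GC clamp: 3' end GCC has 3 G/C ✓
Tm: Tm = 2·10 + 4·18 = 92°C ✓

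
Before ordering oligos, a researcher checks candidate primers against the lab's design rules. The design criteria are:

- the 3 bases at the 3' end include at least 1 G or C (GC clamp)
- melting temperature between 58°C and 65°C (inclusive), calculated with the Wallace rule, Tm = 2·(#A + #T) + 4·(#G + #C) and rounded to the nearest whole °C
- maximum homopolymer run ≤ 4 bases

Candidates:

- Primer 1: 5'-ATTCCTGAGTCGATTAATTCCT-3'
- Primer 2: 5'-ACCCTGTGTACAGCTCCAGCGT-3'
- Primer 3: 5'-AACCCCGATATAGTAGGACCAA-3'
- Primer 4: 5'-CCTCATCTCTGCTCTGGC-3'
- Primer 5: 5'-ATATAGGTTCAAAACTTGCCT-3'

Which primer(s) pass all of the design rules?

Primer 1 (22 nt, A=5 T=9 G=3 C=5): 3' end CCT has 2 G/C ✓; Tm = 2·14 + 4·8 = 60°C ✓; longest run = 2 ✓ — passes.
Primer 2 (22 nt, A=4 T=5 G=5 C=8): 3' end CGT has 2 G/C ✓; Tm = 2·9 + 4·13 = 70°C, outside 58–65°C ✗; longest run = 3 ✓ — fails.
Primer 3 (22 nt, A=9 T=3 G=4 C=6): 3' end CAA has 1 G/C ✓; Tm = 2·12 + 4·10 = 64°C ✓; longest run = 4 ✓ — passes.
Primer 4 (18 nt, A=1 T=6 G=3 C=8): 3' end GGC has 3 G/C ✓; Tm = 2·7 + 4·11 = 58°C ✓; longest run = 2 ✓ — passes.
Primer 5 (21 nt, A=7 T=7 G=3 C=4): 3' end CCT has 2 G/C ✓; Tm = 2·14 + 4·7 = 56°C, outside 58–65°C ✗; longest run = 4 ✓ — fails.

Primer 1, Primer 3 and Primer 4.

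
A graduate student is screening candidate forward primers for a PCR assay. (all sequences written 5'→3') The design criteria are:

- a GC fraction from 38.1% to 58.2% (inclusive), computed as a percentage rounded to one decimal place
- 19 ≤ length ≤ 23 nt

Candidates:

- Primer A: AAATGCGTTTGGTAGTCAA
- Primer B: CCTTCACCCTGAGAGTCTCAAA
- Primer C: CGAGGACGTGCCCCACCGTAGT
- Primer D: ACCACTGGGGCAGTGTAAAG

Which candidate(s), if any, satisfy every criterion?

Primer B and Primer D.

Primer A (19 nt, A=6 T=6 G=5 C=2): GC 7/19 = 36.8%, outside 38.1–58.2% ✗; length 19 ✓ — fails.
Primer B (22 nt, A=6 T=5 G=3 C=8): GC 11/22 = 50.0% ✓; length 22 ✓ — passes.
Primer C (22 nt, A=4 T=3 G=7 C=8): GC 15/22 = 68.2%, outside 38.1–58.2% ✗; length 22 ✓ — fails.
Primer D (20 nt, A=6 T=3 G=7 C=4): GC 11/20 = 55.0% ✓; length 20 ✓ — passes.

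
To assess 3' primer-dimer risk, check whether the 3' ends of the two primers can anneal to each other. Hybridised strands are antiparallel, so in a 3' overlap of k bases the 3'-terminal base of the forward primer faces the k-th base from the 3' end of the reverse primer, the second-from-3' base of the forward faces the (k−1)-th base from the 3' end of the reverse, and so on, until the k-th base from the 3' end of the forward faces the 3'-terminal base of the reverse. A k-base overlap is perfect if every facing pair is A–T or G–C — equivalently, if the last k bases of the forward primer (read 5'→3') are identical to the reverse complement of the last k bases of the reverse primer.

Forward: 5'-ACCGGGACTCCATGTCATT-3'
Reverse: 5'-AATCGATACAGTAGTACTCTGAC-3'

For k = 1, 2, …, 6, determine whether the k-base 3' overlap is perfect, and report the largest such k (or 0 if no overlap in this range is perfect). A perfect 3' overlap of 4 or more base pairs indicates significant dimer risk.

Longest perfect overlap: 0 complementary base pairs; below the dimer-risk threshold (threshold 4).

Last 6 bases (5'→3') — forward …GTCATT, reverse …TCTGAC.
Reverse complement of the reverse primer's last 6 bases: GTCAGA; its first k bases are the reverse complement of the reverse primer's last k bases, so a perfect k-base overlap needs the forward primer's last k bases to equal them.
Comparing (forward last k vs required): k=1: T vs G ✗; k=2: TT vs GT ✗; k=3: ATT vs GTC ✗; k=4: CATT vs GTCA ✗; k=5: TCATT vs GTCAG ✗; k=6: GTCATT vs GTCAGA ✗.
No overlap length from 1 to 6 is perfect, so the longest perfect 3' overlap is 0.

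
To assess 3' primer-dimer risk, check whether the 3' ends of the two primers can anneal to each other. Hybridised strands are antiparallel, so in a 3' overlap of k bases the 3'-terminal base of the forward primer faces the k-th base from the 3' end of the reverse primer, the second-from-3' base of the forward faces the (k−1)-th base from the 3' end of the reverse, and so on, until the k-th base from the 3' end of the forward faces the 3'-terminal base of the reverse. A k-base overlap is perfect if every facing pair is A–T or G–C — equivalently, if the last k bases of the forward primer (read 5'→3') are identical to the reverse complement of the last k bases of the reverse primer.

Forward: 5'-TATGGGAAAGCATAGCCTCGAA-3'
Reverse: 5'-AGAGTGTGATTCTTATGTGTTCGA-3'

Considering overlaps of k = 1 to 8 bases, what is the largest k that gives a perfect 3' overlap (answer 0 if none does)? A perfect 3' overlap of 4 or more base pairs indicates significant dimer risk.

Last 8 bases (5'→3') — forward …GCCTCGAA, reverse …GTGTTCGA.
Reverse complement of the reverse primer's last 8 bases: TCGAACAC; its first k bases are the reverse complement of the reverse primer's last k bases, so a perfect k-base overlap needs the forward primer's last k bases to equal them.
Comparing (forward last k vs required): k=1: A vs T ✗; k=2: AA vs TC ✗; k=3: GAA vs TCG ✗; k=4: CGAA vs TCGA ✗; k=5: TCGAA vs TCGAA ✓; k=6: CTCGAA vs TCGAAC ✗; k=7: CCTCGAA vs TCGAACA ✗; k=8: GCCTCGAA vs TCGAACAC ✗.
Only k = 5 is perfect, so the longest perfect 3' overlap is 5.

Longest perfect overlap: 5 complementary base pairs; significant dimer risk (threshold 4).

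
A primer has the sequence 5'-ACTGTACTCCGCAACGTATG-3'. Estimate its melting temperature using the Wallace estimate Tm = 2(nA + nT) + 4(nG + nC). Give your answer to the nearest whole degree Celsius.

60°C

Base counts: A=5, T=5, G=4, C=6 (length 20).
Tm = 2·(5+5) + 4·(4+6) = 2·10 + 4·10 = 20 + 40 = 60°C.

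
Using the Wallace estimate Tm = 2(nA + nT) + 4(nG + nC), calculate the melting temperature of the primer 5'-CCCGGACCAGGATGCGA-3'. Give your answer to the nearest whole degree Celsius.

Base counts: A=4, T=1, G=6, C=6 (length 17).
Tm = 2·(4+1) + 4·(6+6) = 2·5 + 4·12 = 10 + 48 = 58°C.

58°C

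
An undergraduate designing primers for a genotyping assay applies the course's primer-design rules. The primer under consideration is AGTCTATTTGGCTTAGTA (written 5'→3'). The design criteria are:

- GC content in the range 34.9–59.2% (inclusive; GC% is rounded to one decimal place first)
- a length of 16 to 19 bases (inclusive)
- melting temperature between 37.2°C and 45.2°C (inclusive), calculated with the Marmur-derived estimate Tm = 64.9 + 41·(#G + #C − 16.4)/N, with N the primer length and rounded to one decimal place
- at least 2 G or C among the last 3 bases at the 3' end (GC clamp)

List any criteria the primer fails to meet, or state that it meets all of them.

Base counts: A=4, T=8, G=4, C=2 (length 18).
GC content: GC 6/18 = 33.3%, outside 34.9–59.2% ✗
length: length 18 ✓
Tm: Tm = 64.9 + 41·(6 − 16.4)/18 = 41.2°C ✓
GC clamp: 3' end GTA has 1 G/C, need ≥2 ✗

Fails: GC content, GC clamp.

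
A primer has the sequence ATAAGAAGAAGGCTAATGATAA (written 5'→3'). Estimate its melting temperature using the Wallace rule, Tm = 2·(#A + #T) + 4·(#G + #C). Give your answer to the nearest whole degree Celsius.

56°C

Base counts: A=12, T=4, G=5, C=1 (length 22).
Tm = 2·(12+4) + 4·(5+1) = 2·16 + 4·6 = 32 + 24 = 56°C.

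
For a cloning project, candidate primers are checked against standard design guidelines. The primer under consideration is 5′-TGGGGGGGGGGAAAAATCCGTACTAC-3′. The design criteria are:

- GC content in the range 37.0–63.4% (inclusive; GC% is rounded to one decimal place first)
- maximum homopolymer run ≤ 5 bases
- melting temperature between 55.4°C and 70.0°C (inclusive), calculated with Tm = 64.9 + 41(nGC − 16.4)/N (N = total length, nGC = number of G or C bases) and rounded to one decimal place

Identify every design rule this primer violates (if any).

Fails: homopolymer run.

Base counts: A=7, T=4, G=11, C=4 (length 26).
GC content: GC 15/26 = 57.7% ✓
homopolymer run: longest run = 10, exceeds 5 ✗
Tm: Tm = 64.9 + 41·(15 − 16.4)/26 = 62.7°C ✓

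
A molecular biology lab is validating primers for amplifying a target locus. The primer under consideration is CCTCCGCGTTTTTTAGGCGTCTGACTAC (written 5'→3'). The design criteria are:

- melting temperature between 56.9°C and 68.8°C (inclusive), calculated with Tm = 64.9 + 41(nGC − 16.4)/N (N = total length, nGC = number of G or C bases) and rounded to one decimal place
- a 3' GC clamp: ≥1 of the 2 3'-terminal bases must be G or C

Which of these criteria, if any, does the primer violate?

Meets all criteria.

Base counts: A=3, T=10, G=6, C=9 (length 28).
Tm: Tm = 64.9 + 41·(15 − 16.4)/28 = 62.9°C ✓
GC clamp: 3' end AC has 1 G/C ✓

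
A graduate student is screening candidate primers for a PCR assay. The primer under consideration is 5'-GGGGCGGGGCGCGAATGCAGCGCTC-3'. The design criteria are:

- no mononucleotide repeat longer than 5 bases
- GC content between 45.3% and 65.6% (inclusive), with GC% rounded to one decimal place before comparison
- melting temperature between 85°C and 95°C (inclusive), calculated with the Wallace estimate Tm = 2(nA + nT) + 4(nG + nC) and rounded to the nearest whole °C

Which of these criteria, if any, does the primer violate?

Fails: GC content.

Base counts: A=3, T=2, G=13, C=7 (length 25).
homopolymer run: longest run = 4 ✓
GC content: GC 20/25 = 80.0%, outside 45.3–65.6% ✗
Tm: Tm = 2·5 + 4·20 = 90°C ✓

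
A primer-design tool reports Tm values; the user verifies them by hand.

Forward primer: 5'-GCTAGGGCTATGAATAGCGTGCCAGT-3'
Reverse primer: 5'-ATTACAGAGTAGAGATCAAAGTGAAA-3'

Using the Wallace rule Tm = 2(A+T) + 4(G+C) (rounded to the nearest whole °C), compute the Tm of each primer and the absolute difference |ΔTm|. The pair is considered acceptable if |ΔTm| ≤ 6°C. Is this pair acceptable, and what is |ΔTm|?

|ΔTm| = 12°C; the pair is not acceptable.

Forward: A=6 T=6 G=9 C=5 → Tm = 2·12 + 4·14 = 80°C.
Reverse: A=13 T=5 G=6 C=2 → Tm = 2·18 + 4·8 = 68°C.
|ΔTm| = |80 − 68| = 12°C, > 6°C.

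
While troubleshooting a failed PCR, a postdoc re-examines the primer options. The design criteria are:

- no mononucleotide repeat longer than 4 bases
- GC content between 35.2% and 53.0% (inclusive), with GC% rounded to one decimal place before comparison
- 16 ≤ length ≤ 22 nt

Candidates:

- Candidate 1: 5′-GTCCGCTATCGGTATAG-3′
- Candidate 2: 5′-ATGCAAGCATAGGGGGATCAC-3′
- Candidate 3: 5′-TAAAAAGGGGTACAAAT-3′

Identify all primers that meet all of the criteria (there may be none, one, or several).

Candidate 1 (17 nt, A=3 T=5 G=5 C=4): longest run = 2 ✓; GC 9/17 = 52.9% ✓; length 17 ✓ — passes.
Candidate 2 (21 nt, A=7 T=3 G=7 C=4): longest run = 5, exceeds 4 ✗; GC 11/21 = 52.4% ✓; length 21 ✓ — fails.
Candidate 3 (17 nt, A=9 T=3 G=4 C=1): longest run = 5, exceeds 4 ✗; GC 5/17 = 29.4%, outside 35.2–53.0% ✗; length 17 ✓ — fails.

Candidate 1 only.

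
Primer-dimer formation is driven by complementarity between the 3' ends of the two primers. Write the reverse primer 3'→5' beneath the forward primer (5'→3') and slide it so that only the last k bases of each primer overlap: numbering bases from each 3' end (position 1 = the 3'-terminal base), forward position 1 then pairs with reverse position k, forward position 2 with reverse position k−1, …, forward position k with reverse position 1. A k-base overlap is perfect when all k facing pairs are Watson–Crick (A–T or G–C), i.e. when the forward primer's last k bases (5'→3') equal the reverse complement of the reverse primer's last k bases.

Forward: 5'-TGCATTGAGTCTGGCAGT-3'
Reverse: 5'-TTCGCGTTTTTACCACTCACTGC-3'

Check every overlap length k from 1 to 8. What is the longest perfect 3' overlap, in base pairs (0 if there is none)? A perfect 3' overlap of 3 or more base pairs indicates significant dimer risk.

Longest perfect overlap: 5 complementary base pairs; significant dimer risk (threshold 3).

Last 8 bases (5'→3') — forward …CTGGCAGT, reverse …CTCACTGC.
Reverse complement of the reverse primer's last 8 bases: GCAGTGAG; its first k bases are the reverse complement of the reverse primer's last k bases, so a perfect k-base overlap needs the forward primer's last k bases to equal them.
Comparing (forward last k vs required): k=1: T vs G ✗; k=2: GT vs GC ✗; k=3: AGT vs GCA ✗; k=4: CAGT vs GCAG ✗; k=5: GCAGT vs GCAGT ✓; k=6: GGCAGT vs GCAGTG ✗; k=7: TGGCAGT vs GCAGTGA ✗; k=8: CTGGCAGT vs GCAGTGAG ✗.
Only k = 5 is perfect, so the longest perfect 3' overlap is 5.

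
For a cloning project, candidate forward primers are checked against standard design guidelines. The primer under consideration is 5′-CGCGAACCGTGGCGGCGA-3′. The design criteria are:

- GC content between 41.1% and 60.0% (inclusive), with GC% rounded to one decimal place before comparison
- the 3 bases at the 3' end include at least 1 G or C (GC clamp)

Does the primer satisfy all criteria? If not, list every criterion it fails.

Base counts: A=3, T=1, G=8, C=6 (length 18).
GC content: GC 14/18 = 77.8%, outside 41.1–60.0% ✗
GC clamp: 3' end CGA has 2 G/C ✓

Fails: GC content.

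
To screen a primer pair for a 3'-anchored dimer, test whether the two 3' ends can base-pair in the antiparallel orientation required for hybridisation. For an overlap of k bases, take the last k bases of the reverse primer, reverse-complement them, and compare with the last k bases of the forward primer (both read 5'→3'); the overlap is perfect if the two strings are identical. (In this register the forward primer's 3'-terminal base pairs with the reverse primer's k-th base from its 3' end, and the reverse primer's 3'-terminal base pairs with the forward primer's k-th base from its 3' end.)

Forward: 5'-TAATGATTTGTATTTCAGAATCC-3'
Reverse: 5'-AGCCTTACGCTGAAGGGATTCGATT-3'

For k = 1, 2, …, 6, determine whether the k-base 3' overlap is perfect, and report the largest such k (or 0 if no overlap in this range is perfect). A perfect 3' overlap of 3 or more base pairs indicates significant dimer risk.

Last 6 bases (5'→3') — forward …GAATCC, reverse …TCGATT.
Reverse complement of the reverse primer's last 6 bases: AATCGA; its first k bases are the reverse complement of the reverse primer's last k bases, so a perfect k-base overlap needs the forward primer's last k bases to equal them.
Comparing (forward last k vs required): k=1: C vs A ✗; k=2: CC vs AA ✗; k=3: TCC vs AAT ✗; k=4: ATCC vs AATC ✗; k=5: AATCC vs AATCG ✗; k=6: GAATCC vs AATCGA ✗.
No overlap length from 1 to 6 is perfect, so the longest perfect 3' overlap is 0.

Longest perfect overlap: 0 complementary base pairs; below the dimer-risk threshold (threshold 3).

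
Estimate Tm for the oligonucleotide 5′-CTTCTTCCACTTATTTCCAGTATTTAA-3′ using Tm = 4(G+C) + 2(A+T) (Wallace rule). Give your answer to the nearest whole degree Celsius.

Base counts: A=6, T=13, G=1, C=7 (length 27).
Tm = 2·(6+13) + 4·(1+7) = 2·19 + 4·8 = 38 + 32 = 70°C.

70°C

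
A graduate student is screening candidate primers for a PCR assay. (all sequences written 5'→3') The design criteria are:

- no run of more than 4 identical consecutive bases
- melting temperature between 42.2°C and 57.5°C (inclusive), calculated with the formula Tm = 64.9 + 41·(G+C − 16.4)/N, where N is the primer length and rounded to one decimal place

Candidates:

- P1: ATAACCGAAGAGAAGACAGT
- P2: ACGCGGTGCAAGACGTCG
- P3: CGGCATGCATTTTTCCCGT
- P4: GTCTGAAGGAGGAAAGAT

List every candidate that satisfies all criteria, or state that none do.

P1, P2 and P4.

P1 (20 nt, A=10 T=2 G=5 C=3): longest run = 2 ✓; Tm = 64.9 + 41·(8 − 16.4)/20 = 47.7°C ✓ — passes.
P2 (18 nt, A=4 T=2 G=7 C=5): longest run = 2 ✓; Tm = 64.9 + 41·(12 − 16.4)/18 = 54.9°C ✓ — passes.
P3 (19 nt, A=2 T=7 G=4 C=6): longest run = 5, exceeds 4 ✗; Tm = 64.9 + 41·(10 − 16.4)/19 = 51.1°C ✓ — fails.
P4 (18 nt, A=7 T=3 G=7 C=1): longest run = 3 ✓; Tm = 64.9 + 41·(8 − 16.4)/18 = 45.8°C ✓ — passes.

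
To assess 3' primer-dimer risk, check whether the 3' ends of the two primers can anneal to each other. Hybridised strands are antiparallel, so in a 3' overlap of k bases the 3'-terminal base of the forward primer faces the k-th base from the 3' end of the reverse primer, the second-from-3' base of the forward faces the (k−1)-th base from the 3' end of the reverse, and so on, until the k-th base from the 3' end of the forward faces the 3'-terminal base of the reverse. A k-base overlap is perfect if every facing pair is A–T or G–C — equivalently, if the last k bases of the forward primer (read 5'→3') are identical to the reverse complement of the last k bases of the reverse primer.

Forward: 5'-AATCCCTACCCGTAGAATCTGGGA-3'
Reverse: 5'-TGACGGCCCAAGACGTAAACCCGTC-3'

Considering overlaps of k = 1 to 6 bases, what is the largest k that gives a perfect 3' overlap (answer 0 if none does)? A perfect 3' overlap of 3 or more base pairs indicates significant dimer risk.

Longest perfect overlap: 2 complementary base pairs; below the dimer-risk threshold (threshold 3).

Last 6 bases (5'→3') — forward …CTGGGA, reverse …CCCGTC.
Reverse complement of the reverse primer's last 6 bases: GACGGG; its first k bases are the reverse complement of the reverse primer's last k bases, so a perfect k-base overlap needs the forward primer's last k bases to equal them.
Comparing (forward last k vs required): k=1: A vs G ✗; k=2: GA vs GA ✓; k=3: GGA vs GAC ✗; k=4: GGGA vs GACG ✗; k=5: TGGGA vs GACGG ✗; k=6: CTGGGA vs GACGGG ✗.
Only k = 2 is perfect, so the longest perfect 3' overlap is 2.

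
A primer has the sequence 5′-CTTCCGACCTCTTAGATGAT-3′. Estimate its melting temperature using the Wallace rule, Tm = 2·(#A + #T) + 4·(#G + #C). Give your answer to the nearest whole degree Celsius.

58°C

Base counts: A=4, T=7, G=3, C=6 (length 20).
Tm = 2·(4+7) + 4·(3+6) = 2·11 + 4·9 = 22 + 36 = 58°C.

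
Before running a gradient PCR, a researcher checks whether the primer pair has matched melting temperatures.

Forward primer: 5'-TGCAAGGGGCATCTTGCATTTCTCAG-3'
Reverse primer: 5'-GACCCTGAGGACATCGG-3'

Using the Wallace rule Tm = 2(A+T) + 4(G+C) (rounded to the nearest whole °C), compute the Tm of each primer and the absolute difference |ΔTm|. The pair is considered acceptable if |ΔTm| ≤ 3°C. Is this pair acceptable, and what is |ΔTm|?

Forward: A=5 T=8 G=7 C=6 → Tm = 2·13 + 4·13 = 78°C.
Reverse: A=4 T=2 G=6 C=5 → Tm = 2·6 + 4·11 = 56°C.
|ΔTm| = |78 − 56| = 22°C, > 3°C.

|ΔTm| = 22°C; the pair is not acceptable.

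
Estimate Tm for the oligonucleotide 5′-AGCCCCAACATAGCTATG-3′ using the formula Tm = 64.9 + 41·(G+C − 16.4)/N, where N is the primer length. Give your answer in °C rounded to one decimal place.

Base counts: A=6, T=3, G=3, C=6; G+C = 9, N = 18.
Tm = 64.9 + 41·(9 − 16.4)/18 = 64.9 + -303.40/18 = 48.0°C.

48.0°C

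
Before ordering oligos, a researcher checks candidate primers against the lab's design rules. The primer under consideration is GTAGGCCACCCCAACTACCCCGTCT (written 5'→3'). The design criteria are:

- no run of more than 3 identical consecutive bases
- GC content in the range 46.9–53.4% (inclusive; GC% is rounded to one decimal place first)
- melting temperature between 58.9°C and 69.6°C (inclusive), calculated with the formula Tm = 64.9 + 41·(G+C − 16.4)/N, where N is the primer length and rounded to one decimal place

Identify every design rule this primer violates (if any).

Base counts: A=5, T=4, G=4, C=12 (length 25).
homopolymer run: longest run = 4, exceeds 3 ✗
GC content: GC 16/25 = 64.0%, outside 46.9–53.4% ✗
Tm: Tm = 64.9 + 41·(16 − 16.4)/25 = 64.2°C ✓

Fails: homopolymer run, GC content.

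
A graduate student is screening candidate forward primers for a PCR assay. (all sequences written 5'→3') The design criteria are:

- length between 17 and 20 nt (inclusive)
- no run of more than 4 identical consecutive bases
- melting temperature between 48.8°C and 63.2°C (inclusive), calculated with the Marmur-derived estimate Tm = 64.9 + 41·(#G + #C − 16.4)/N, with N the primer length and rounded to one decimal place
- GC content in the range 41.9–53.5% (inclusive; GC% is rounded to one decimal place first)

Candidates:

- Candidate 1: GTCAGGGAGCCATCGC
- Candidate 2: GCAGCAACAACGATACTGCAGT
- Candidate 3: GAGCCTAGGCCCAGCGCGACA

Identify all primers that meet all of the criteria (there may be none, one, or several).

Candidate 1 (16 nt, A=3 T=2 G=6 C=5): length 16, outside 17–20 ✗; longest run = 3 ✓; Tm = 64.9 + 41·(11 − 16.4)/16 = 51.1°C ✓; GC 11/16 = 68.8%, outside 41.9–53.5% ✗ — fails.
Candidate 2 (22 nt, A=8 T=3 G=5 C=6): length 22, outside 17–20 ✗; longest run = 2 ✓; Tm = 64.9 + 41·(11 − 16.4)/22 = 54.8°C ✓; GC 11/22 = 50.0% ✓ — fails.
Candidate 3 (21 nt, A=5 T=1 G=7 C=8): length 21, outside 17–20 ✗; longest run = 3 ✓; Tm = 64.9 + 41·(15 − 16.4)/21 = 62.2°C ✓; GC 15/21 = 71.4%, outside 41.9–53.5% ✗ — fails.

None of the candidates satisfy all criteria.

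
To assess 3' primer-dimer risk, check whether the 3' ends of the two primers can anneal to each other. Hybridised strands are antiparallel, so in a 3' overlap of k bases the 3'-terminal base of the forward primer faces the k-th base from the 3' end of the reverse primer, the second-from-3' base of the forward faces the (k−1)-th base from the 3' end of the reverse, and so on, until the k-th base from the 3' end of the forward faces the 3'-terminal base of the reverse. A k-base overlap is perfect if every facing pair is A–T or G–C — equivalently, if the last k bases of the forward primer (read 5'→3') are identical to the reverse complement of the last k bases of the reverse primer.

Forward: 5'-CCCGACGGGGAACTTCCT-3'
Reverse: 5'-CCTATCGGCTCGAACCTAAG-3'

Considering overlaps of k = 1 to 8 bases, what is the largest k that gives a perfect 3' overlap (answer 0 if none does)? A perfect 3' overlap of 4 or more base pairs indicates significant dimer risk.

Last 8 bases (5'→3') — forward …AACTTCCT, reverse …AACCTAAG.
Reverse complement of the reverse primer's last 8 bases: CTTAGGTT; its first k bases are the reverse complement of the reverse primer's last k bases, so a perfect k-base overlap needs the forward primer's last k bases to equal them.
Comparing (forward last k vs required): k=1: T vs C ✗; k=2: CT vs CT ✓; k=3: CCT vs CTT ✗; k=4: TCCT vs CTTA ✗; k=5: TTCCT vs CTTAG ✗; k=6: CTTCCT vs CTTAGG ✗; k=7: ACTTCCT vs CTTAGGT ✗; k=8: AACTTCCT vs CTTAGGTT ✗.
Only k = 2 is perfect, so the longest perfect 3' overlap is 2.

Longest perfect overlap: 2 complementary base pairs; below the dimer-risk threshold (threshold 4).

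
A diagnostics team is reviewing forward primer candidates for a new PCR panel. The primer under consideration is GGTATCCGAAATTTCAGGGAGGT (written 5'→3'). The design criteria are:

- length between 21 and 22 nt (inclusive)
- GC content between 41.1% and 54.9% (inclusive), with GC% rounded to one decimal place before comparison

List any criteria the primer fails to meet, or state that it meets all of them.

Base counts: A=6, T=6, G=8, C=3 (length 23).
length: length 23, outside 21–22 ✗
GC content: GC 11/23 = 47.8% ✓

Fails: length.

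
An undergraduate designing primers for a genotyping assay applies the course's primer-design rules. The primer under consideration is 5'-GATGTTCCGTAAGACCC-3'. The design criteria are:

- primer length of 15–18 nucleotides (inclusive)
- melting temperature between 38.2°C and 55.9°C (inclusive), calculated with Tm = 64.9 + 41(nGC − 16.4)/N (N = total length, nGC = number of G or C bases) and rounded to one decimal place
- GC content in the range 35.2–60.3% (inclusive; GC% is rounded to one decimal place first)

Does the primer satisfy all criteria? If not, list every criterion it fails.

Meets all criteria.

Base counts: A=4, T=4, G=4, C=5 (length 17).
length: length 17 ✓
Tm: Tm = 64.9 + 41·(9 − 16.4)/17 = 47.1°C ✓
GC content: GC 9/17 = 52.9% ✓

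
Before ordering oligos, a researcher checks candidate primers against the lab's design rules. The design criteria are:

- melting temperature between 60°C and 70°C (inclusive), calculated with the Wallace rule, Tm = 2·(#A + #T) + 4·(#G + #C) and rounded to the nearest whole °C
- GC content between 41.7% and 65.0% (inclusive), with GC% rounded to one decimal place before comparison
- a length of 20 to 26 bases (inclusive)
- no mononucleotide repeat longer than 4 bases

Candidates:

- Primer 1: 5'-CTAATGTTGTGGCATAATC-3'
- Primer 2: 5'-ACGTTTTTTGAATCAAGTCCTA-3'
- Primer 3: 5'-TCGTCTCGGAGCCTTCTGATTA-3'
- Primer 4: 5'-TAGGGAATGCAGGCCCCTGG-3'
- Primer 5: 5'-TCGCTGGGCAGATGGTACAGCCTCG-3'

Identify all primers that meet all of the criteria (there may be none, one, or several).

Primer 1 (19 nt, A=5 T=7 G=4 C=3): Tm = 2·12 + 4·7 = 52°C, outside 60–70°C ✗; GC 7/19 = 36.8%, outside 41.7–65.0% ✗; length 19, outside 20–26 ✗; longest run = 2 ✓ — fails.
Primer 2 (22 nt, A=6 T=9 G=3 C=4): Tm = 2·15 + 4·7 = 58°C, outside 60–70°C ✗; GC 7/22 = 31.8%, outside 41.7–65.0% ✗; length 22 ✓; longest run = 6, exceeds 4 ✗ — fails.
Primer 3 (22 nt, A=3 T=8 G=5 C=6): Tm = 2·11 + 4·11 = 66°C ✓; GC 11/22 = 50.0% ✓; length 22 ✓; longest run = 2 ✓ — passes.
Primer 4 (20 nt, A=4 T=3 G=8 C=5): Tm = 2·7 + 4·13 = 66°C ✓; GC 13/20 = 65.0% ✓; length 20 ✓; longest run = 4 ✓ — passes.
Primer 5 (25 nt, A=4 T=5 G=9 C=7): Tm = 2·9 + 4·16 = 82°C, outside 60–70°C ✗; GC 16/25 = 64.0% ✓; length 25 ✓; longest run = 3 ✓ — fails.

Primer 3 and Primer 4.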